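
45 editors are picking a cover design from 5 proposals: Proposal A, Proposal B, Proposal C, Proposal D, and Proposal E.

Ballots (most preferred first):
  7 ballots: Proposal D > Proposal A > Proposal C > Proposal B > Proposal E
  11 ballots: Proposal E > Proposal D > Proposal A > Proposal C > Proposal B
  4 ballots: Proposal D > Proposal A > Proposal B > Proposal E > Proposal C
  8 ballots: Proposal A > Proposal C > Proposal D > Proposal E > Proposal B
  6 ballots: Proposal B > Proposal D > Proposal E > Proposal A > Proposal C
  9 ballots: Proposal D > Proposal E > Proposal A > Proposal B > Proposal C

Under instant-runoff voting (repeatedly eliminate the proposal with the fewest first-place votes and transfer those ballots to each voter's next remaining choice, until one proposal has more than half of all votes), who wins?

Proposal D

Round 1: Proposal A 8, Proposal B 6, Proposal C 0, Proposal D 20, Proposal E 11. Proposal C eliminated.
Round 2: Proposal A 8, Proposal B 6, Proposal D 20, Proposal E 11. Proposal B eliminated.
Round 3: Proposal A 8, Proposal D 26, Proposal E 11. Proposal D has a majority (≥23).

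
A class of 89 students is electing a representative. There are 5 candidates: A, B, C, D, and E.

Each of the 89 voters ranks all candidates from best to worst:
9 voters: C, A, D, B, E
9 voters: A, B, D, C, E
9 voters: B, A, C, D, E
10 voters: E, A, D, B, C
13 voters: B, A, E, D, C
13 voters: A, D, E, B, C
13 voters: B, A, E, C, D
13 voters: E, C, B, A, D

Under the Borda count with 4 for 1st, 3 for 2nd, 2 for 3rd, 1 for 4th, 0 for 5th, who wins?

A: 9×3 + 9×4 + 9×3 + 10×3 + 13×3 + 13×4 + 13×3 + 13×1 = 263
B: 9×1 + 9×3 + 9×4 + 10×1 + 13×4 + 13×1 + 13×4 + 13×2 = 225
C: 9×4 + 9×1 + 9×2 + 10×0 + 13×0 + 13×0 + 13×1 + 13×3 = 115
D: 9×2 + 9×2 + 9×1 + 10×2 + 13×1 + 13×3 + 13×0 + 13×0 = 117
E: 9×0 + 9×0 + 9×0 + 10×4 + 13×2 + 13×2 + 13×2 + 13×4 = 170

A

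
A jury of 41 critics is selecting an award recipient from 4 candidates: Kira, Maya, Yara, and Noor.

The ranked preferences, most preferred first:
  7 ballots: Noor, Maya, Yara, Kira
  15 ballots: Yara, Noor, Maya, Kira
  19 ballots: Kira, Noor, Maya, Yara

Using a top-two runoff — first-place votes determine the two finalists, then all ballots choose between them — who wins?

Yara

Round 1 first-place votes: Kira 19, Maya 0, Yara 15, Noor 7. Kira and Yara advance.
Runoff: Kira is ranked above Yara on 19 ballots, Yara above Kira on 22.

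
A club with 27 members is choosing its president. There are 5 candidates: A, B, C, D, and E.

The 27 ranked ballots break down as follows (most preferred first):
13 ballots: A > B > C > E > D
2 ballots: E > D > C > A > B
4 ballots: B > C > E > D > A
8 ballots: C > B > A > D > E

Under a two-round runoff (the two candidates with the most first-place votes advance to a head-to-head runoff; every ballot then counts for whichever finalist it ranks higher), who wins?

C

Round 1 first-place votes: A 13, B 4, C 8, D 0, E 2. A and C advance.
Runoff: A is ranked above C on 13 ballots, C above A on 14.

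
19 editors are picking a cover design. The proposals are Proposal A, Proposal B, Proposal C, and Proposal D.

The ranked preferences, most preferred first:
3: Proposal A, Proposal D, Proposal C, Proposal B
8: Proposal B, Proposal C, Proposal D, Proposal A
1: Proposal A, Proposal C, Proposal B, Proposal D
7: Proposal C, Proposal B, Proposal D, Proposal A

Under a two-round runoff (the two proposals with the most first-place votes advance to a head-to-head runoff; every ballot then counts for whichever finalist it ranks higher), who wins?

Round 1 first-place votes: Proposal A 4, Proposal B 8, Proposal C 7, Proposal D 0. Proposal B and Proposal C advance.
Runoff: Proposal B is ranked above Proposal C on 8 ballots, Proposal C above Proposal B on 11.

Proposal C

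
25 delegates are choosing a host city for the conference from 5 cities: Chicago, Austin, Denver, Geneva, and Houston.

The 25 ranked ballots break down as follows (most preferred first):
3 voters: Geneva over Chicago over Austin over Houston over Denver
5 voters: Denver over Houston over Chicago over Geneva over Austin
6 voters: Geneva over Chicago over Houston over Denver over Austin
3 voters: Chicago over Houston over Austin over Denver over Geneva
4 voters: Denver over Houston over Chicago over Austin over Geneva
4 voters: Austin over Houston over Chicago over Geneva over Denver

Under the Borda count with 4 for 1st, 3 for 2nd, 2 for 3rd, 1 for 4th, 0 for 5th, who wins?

Chicago: 3×3 + 5×2 + 6×3 + 3×4 + 4×2 + 4×2 = 65
Austin: 3×2 + 5×0 + 6×0 + 3×2 + 4×1 + 4×4 = 32
Denver: 3×0 + 5×4 + 6×1 + 3×1 + 4×4 + 4×0 = 45
Geneva: 3×4 + 5×1 + 6×4 + 3×0 + 4×0 + 4×1 = 45
Houston: 3×1 + 5×3 + 6×2 + 3×3 + 4×3 + 4×3 = 63

Chicago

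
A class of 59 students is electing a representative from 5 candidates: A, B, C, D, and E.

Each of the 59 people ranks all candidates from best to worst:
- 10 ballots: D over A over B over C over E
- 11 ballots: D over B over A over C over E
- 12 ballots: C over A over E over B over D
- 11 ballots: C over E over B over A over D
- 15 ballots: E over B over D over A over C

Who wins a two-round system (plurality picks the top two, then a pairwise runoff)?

Round 1 first-place votes: A 0, B 0, C 23, D 21, E 15. C and D advance.
Runoff: C is ranked above D on 23 ballots, D above C on 36.

D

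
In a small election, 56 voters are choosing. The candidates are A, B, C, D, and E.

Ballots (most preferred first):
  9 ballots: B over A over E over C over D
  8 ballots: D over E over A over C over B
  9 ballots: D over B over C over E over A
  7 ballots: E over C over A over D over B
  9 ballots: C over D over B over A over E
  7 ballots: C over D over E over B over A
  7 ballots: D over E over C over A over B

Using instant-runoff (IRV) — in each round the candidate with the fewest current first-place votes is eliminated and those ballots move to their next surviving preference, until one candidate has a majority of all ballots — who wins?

C

Round 1: A 0, B 9, C 16, D 24, E 7. A eliminated.
Round 2: B 9, C 16, D 24, E 7. E eliminated.
Round 3: B 9, C 23, D 24. B eliminated.
Round 4: C 32, D 24. C has a majority (≥29).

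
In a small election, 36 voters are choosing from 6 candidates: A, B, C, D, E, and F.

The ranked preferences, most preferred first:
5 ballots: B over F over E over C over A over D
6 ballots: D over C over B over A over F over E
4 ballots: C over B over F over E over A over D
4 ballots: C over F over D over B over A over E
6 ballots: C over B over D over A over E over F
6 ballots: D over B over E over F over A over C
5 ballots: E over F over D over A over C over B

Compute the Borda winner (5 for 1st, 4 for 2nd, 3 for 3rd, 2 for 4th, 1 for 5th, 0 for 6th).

B

A: 5×1 + 6×2 + 4×1 + 4×1 + 6×2 + 6×1 + 5×2 = 53
B: 5×5 + 6×3 + 4×4 + 4×2 + 6×4 + 6×4 + 5×0 = 115
C: 5×2 + 6×4 + 4×5 + 4×5 + 6×5 + 6×0 + 5×1 = 109
D: 5×0 + 6×5 + 4×0 + 4×3 + 6×3 + 6×5 + 5×3 = 105
E: 5×3 + 6×0 + 4×2 + 4×0 + 6×1 + 6×3 + 5×5 = 72
F: 5×4 + 6×1 + 4×3 + 4×4 + 6×0 + 6×2 + 5×4 = 86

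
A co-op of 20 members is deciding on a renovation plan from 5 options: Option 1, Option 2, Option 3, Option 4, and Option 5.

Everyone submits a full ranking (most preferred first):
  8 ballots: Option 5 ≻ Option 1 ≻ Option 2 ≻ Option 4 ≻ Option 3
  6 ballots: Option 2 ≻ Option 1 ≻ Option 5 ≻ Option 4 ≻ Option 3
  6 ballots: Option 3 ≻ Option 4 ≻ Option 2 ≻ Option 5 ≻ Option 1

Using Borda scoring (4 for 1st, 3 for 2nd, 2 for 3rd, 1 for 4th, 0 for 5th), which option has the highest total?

Option 1: 8×3 + 6×3 + 6×0 = 42
Option 2: 8×2 + 6×4 + 6×2 = 52
Option 3: 8×0 + 6×0 + 6×4 = 24
Option 4: 8×1 + 6×1 + 6×3 = 32
Option 5: 8×4 + 6×2 + 6×1 = 50

Option 2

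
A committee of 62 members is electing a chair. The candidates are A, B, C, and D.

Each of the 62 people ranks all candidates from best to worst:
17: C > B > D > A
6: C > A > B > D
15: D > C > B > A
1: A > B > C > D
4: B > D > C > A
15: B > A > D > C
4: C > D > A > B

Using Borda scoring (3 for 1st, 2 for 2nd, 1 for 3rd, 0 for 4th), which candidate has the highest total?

C

A: 17×0 + 6×2 + 15×0 + 1×3 + 4×0 + 15×2 + 4×1 = 49
B: 17×2 + 6×1 + 15×1 + 1×2 + 4×3 + 15×3 + 4×0 = 114
C: 17×3 + 6×3 + 15×2 + 1×1 + 4×1 + 15×0 + 4×3 = 116
D: 17×1 + 6×0 + 15×3 + 1×0 + 4×2 + 15×1 + 4×2 = 93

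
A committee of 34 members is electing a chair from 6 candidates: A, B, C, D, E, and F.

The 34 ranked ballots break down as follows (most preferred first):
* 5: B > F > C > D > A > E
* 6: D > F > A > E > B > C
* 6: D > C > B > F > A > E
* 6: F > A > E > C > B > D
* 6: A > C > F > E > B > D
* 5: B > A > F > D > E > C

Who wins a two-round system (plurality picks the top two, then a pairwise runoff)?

Round 1 first-place votes: A 6, B 10, C 0, D 12, E 0, F 6. D and B advance.
Runoff: D is ranked above B on 12 ballots, B above D on 22.

B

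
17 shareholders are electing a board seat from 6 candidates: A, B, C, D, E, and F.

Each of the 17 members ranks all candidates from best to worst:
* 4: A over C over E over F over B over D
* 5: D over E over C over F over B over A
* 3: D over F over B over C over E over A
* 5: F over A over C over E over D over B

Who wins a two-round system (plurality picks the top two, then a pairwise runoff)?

Round 1 first-place votes: A 4, B 0, C 0, D 8, E 0, F 5. D and F advance.
Runoff: D is ranked above F on 8 ballots, F above D on 9.

F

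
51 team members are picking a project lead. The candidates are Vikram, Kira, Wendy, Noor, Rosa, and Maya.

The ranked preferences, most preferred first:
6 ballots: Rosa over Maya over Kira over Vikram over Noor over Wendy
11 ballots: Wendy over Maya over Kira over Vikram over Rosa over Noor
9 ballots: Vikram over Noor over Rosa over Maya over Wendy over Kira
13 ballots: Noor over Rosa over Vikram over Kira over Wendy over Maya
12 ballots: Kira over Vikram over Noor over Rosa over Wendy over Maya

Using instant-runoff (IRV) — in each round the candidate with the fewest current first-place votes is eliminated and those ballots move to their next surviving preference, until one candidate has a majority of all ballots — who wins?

Kira

Round 1: Vikram 9, Kira 12, Wendy 11, Noor 13, Rosa 6, Maya 0. Maya eliminated.
Round 2: Vikram 9, Kira 12, Wendy 11, Noor 13, Rosa 6. Rosa eliminated.
Round 3: Vikram 9, Kira 18, Wendy 11, Noor 13. Vikram eliminated.
Round 4: Kira 18, Wendy 11, Noor 22. Wendy eliminated.
Round 5: Kira 29, Noor 22. Kira has a majority (≥26).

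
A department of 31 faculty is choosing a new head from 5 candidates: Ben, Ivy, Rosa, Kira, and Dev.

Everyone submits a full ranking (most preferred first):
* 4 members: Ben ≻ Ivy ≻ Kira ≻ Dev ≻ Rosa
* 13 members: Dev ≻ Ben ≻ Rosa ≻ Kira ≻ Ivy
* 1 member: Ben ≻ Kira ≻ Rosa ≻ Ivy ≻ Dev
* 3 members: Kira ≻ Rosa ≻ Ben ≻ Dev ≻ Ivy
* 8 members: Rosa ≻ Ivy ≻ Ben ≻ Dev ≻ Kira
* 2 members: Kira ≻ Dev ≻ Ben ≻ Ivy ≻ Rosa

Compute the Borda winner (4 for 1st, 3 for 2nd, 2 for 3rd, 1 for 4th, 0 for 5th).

Ben

Ben: 4×4 + 13×3 + 1×4 + 3×2 + 8×2 + 2×2 = 85
Ivy: 4×3 + 13×0 + 1×1 + 3×0 + 8×3 + 2×1 = 39
Rosa: 4×0 + 13×2 + 1×2 + 3×3 + 8×4 + 2×0 = 69
Kira: 4×2 + 13×1 + 1×3 + 3×4 + 8×0 + 2×4 = 44
Dev: 4×1 + 13×4 + 1×0 + 3×1 + 8×1 + 2×3 = 73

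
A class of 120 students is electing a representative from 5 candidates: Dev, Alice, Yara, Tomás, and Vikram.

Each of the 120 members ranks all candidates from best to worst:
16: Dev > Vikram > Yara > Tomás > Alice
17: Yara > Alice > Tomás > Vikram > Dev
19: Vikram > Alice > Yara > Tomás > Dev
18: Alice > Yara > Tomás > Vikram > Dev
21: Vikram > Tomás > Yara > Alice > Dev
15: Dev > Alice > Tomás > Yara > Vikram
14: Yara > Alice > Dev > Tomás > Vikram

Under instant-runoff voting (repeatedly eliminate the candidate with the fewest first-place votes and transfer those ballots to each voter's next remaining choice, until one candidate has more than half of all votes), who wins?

Round 1: Dev 31, Alice 18, Yara 31, Tomás 0, Vikram 40. Tomás eliminated.
Round 2: Dev 31, Alice 18, Yara 31, Vikram 40. Alice eliminated.
Round 3: Dev 31, Yara 49, Vikram 40. Dev eliminated.
Round 4: Yara 64, Vikram 56. Yara has a majority (≥61).

Yara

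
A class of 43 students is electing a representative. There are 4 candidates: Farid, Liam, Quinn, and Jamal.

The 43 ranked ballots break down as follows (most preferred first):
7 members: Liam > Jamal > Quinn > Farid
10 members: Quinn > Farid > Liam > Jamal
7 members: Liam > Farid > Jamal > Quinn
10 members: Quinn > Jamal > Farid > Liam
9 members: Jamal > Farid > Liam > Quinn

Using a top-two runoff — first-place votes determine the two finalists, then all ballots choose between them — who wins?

Round 1 first-place votes: Farid 0, Liam 14, Quinn 20, Jamal 9. Quinn and Liam advance.
Runoff: Quinn is ranked above Liam on 20 ballots, Liam above Quinn on 23.

Liam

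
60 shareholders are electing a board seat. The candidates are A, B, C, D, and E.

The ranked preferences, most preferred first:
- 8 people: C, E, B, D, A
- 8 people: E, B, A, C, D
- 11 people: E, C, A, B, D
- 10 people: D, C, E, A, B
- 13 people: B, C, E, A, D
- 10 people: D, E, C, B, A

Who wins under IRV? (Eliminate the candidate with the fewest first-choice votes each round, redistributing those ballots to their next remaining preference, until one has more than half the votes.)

E

Round 1: A 0, B 13, C 8, D 20, E 19. A eliminated.
Round 2: B 13, C 8, D 20, E 19. C eliminated.
Round 3: B 13, D 20, E 27. B eliminated.
Round 4: D 20, E 40. E has a majority (≥31).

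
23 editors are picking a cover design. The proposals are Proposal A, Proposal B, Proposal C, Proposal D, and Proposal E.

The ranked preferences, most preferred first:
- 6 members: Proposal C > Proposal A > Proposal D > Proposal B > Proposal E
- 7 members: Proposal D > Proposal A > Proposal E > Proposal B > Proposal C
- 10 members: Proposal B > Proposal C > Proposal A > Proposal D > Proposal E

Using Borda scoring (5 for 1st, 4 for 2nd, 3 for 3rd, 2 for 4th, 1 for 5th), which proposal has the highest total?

Proposal A: 6×4 + 7×4 + 10×3 = 82
Proposal B: 6×2 + 7×2 + 10×5 = 76
Proposal C: 6×5 + 7×1 + 10×4 = 77
Proposal D: 6×3 + 7×5 + 10×2 = 73
Proposal E: 6×1 + 7×3 + 10×1 = 37

Proposal A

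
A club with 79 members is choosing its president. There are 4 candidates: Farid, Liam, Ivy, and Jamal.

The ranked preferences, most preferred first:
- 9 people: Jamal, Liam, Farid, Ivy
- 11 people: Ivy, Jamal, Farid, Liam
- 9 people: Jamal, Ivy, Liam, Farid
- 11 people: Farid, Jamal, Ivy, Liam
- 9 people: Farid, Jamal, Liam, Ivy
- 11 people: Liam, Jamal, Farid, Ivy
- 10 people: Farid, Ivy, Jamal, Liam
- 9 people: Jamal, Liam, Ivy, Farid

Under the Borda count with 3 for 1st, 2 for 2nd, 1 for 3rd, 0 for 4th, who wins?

Farid: 9×1 + 11×1 + 9×0 + 11×3 + 9×3 + 11×1 + 10×3 + 9×0 = 121
Liam: 9×2 + 11×0 + 9×1 + 11×0 + 9×1 + 11×3 + 10×0 + 9×2 = 87
Ivy: 9×0 + 11×3 + 9×2 + 11×1 + 9×0 + 11×0 + 10×2 + 9×1 = 91
Jamal: 9×3 + 11×2 + 9×3 + 11×2 + 9×2 + 11×2 + 10×1 + 9×3 = 175

Jamal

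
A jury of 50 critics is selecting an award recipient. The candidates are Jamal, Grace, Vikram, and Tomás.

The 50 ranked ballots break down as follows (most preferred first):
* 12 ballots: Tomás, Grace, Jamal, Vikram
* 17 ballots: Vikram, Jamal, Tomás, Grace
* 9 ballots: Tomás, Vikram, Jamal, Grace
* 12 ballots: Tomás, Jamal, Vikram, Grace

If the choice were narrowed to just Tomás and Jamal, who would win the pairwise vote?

Tomás

Tomás is ranked above Jamal on 33 ballots; Jamal above Tomás on 17.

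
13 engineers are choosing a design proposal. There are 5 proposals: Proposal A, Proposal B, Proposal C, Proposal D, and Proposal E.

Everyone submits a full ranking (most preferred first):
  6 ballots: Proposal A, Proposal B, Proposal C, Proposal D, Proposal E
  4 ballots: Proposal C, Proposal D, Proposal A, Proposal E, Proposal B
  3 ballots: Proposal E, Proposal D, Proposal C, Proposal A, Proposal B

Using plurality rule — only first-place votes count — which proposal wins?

Proposal A

First-place votes: Proposal A 6, Proposal B 0, Proposal C 4, Proposal D 0, Proposal E 3.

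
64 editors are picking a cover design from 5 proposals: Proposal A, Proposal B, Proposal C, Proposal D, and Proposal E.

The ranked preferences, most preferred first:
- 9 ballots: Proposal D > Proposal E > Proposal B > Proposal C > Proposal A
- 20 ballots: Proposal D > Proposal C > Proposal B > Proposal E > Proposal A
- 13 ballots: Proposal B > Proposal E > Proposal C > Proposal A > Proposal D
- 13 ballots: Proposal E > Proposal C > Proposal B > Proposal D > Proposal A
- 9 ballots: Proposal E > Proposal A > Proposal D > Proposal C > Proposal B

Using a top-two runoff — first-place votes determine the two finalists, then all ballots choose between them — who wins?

Round 1 first-place votes: Proposal A 0, Proposal B 13, Proposal C 0, Proposal D 29, Proposal E 22. Proposal D and Proposal E advance.
Runoff: Proposal D is ranked above Proposal E on 29 ballots, Proposal E above Proposal D on 35.

Proposal E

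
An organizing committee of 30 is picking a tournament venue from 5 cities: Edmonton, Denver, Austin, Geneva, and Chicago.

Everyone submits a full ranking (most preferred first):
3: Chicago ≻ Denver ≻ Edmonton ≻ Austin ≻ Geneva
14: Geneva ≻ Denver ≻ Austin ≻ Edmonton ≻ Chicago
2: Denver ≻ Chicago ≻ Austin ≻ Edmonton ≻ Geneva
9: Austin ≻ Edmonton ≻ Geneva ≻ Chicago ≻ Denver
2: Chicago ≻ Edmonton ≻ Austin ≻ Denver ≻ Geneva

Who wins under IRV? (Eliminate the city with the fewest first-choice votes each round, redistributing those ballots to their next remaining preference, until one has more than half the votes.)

Round 1: Edmonton 0, Denver 2, Austin 9, Geneva 14, Chicago 5. Edmonton eliminated.
Round 2: Denver 2, Austin 9, Geneva 14, Chicago 5. Denver eliminated.
Round 3: Austin 9, Geneva 14, Chicago 7. Chicago eliminated.
Round 4: Austin 16, Geneva 14. Austin has a majority (≥16).

Austin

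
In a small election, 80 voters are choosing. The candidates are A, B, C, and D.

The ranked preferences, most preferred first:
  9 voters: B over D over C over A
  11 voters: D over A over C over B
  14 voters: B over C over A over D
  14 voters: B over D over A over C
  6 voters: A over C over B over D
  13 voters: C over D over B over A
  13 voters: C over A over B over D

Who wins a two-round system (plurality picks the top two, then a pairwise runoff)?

C

Round 1 first-place votes: A 6, B 37, C 26, D 11. B and C advance.
Runoff: B is ranked above C on 37 ballots, C above B on 43.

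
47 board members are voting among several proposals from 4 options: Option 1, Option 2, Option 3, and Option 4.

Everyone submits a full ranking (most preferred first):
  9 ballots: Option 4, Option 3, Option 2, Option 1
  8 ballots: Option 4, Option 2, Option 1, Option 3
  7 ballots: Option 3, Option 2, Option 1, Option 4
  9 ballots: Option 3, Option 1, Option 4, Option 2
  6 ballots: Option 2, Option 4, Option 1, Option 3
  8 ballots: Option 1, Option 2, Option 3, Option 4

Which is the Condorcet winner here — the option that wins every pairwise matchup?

Option 3

Option 3 vs Option 1: 25–22
Option 3 vs Option 2: 25–22
Option 3 vs Option 4: 24–23
Option 3 beats every other option.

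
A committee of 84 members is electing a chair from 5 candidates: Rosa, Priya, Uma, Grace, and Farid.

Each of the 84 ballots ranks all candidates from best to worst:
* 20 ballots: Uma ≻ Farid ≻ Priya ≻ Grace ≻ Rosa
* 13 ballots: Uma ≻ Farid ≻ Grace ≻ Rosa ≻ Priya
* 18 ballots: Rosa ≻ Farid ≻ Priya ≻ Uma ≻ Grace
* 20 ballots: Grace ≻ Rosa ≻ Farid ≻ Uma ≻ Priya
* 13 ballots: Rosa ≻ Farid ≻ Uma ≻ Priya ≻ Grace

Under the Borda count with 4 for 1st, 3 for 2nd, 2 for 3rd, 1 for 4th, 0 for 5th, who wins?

Rosa: 20×0 + 13×1 + 18×4 + 20×3 + 13×4 = 197
Priya: 20×2 + 13×0 + 18×2 + 20×0 + 13×1 = 89
Uma: 20×4 + 13×4 + 18×1 + 20×1 + 13×2 = 196
Grace: 20×1 + 13×2 + 18×0 + 20×4 + 13×0 = 126
Farid: 20×3 + 13×3 + 18×3 + 20×2 + 13×3 = 232

Farid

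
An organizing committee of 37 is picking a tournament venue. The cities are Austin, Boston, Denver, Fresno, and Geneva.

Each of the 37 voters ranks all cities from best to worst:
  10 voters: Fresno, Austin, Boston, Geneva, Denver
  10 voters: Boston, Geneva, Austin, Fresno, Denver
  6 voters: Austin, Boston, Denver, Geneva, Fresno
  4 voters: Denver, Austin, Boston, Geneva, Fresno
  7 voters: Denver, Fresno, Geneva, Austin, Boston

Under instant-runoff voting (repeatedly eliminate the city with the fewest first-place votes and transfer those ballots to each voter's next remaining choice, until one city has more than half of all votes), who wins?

Round 1: Austin 6, Boston 10, Denver 11, Fresno 10, Geneva 0. Geneva eliminated.
Round 2: Austin 6, Boston 10, Denver 11, Fresno 10. Austin eliminated.
Round 3: Boston 16, Denver 11, Fresno 10. Fresno eliminated.
Round 4: Boston 26, Denver 11. Boston has a majority (≥19).

Boston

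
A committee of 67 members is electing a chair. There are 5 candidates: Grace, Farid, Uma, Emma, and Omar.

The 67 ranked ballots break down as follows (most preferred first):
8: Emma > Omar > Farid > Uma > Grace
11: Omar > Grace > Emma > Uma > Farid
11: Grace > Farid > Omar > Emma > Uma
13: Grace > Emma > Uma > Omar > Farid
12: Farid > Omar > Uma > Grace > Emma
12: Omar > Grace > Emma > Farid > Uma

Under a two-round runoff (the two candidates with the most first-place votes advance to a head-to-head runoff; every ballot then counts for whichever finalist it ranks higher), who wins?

Omar

Round 1 first-place votes: Grace 24, Farid 12, Uma 0, Emma 8, Omar 23. Grace and Omar advance.
Runoff: Grace is ranked above Omar on 24 ballots, Omar above Grace on 43.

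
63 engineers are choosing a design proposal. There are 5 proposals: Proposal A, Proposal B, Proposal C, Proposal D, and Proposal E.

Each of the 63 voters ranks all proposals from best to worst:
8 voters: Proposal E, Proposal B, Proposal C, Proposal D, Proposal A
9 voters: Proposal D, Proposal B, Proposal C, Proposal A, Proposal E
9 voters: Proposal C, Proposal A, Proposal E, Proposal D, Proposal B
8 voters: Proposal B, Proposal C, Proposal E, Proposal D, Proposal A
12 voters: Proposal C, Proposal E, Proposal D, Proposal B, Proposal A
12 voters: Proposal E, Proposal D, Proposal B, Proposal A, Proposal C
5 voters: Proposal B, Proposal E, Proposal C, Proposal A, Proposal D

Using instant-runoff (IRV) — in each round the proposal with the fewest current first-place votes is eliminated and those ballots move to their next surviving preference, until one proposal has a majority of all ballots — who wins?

Round 1: Proposal A 0, Proposal B 13, Proposal C 21, Proposal D 9, Proposal E 20. Proposal A eliminated.
Round 2: Proposal B 13, Proposal C 21, Proposal D 9, Proposal E 20. Proposal D eliminated.
Round 3: Proposal B 22, Proposal C 21, Proposal E 20. Proposal E eliminated.
Round 4: Proposal B 42, Proposal C 21. Proposal B has a majority (≥32).

Proposal B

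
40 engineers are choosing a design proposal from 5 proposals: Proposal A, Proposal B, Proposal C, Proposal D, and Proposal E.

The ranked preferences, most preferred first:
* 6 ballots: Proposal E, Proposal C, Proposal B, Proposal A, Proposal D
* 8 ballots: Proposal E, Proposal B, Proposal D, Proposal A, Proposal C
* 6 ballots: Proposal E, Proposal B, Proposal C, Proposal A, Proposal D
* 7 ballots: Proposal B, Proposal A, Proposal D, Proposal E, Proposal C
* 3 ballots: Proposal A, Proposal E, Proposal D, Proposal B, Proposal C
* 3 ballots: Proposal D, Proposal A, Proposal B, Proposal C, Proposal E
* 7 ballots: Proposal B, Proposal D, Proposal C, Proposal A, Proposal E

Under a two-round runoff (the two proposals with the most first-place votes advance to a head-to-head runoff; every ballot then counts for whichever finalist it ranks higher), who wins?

Proposal E

Round 1 first-place votes: Proposal A 3, Proposal B 14, Proposal C 0, Proposal D 3, Proposal E 20. Proposal E and Proposal B advance.
Runoff: Proposal E is ranked above Proposal B on 23 ballots, Proposal B above Proposal E on 17.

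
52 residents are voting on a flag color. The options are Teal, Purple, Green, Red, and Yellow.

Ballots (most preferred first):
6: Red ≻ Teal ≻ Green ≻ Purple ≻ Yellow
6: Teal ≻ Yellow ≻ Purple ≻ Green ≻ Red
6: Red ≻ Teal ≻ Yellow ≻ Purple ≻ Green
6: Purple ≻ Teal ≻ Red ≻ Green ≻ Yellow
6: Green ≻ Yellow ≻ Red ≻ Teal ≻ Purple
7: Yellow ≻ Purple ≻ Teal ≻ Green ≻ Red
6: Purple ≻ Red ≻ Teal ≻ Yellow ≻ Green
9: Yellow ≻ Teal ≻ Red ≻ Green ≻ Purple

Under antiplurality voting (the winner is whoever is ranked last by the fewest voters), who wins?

Teal

Last-place votes: Teal 0, Purple 15, Green 12, Red 13, Yellow 12.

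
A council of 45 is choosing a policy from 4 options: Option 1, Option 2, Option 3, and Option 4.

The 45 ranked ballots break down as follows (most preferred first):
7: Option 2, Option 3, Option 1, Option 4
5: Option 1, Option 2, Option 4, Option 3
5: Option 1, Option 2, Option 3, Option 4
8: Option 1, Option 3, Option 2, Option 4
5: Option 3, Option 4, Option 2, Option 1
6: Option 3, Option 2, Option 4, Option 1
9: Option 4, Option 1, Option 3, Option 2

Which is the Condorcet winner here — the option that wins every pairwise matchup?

Option 1

Option 1 vs Option 2: 27–18
Option 1 vs Option 3: 27–18
Option 1 vs Option 4: 25–20
Option 1 beats every other option.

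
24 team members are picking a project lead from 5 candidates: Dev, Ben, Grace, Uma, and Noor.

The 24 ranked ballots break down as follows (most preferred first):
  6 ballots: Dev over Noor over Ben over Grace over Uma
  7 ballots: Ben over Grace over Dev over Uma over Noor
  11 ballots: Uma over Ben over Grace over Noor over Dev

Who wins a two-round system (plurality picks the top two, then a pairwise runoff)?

Round 1 first-place votes: Dev 6, Ben 7, Grace 0, Uma 11, Noor 0. Uma and Ben advance.
Runoff: Uma is ranked above Ben on 11 ballots, Ben above Uma on 13.

Ben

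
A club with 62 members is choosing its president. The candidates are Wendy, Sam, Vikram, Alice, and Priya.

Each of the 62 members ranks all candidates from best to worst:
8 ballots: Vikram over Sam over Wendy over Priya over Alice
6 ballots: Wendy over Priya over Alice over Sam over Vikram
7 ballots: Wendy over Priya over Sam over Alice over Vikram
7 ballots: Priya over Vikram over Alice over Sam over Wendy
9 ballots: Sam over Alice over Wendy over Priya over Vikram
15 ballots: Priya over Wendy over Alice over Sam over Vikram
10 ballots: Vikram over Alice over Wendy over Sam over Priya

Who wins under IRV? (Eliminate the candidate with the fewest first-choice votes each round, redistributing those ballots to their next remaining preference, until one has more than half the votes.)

Round 1: Wendy 13, Sam 9, Vikram 18, Alice 0, Priya 22. Alice eliminated.
Round 2: Wendy 13, Sam 9, Vikram 18, Priya 22. Sam eliminated.
Round 3: Wendy 22, Vikram 18, Priya 22. Vikram eliminated.
Round 4: Wendy 40, Priya 22. Wendy has a majority (≥32).

Wendy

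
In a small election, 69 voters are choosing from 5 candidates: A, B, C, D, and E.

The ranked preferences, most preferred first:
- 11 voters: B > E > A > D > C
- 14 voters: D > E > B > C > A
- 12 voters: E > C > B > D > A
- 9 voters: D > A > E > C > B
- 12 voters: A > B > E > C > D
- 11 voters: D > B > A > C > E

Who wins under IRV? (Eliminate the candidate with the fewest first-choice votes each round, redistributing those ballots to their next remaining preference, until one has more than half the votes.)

E

Round 1: A 12, B 11, C 0, D 34, E 12. C eliminated.
Round 2: A 12, B 11, D 34, E 12. B eliminated.
Round 3: A 12, D 34, E 23. A eliminated.
Round 4: D 34, E 35. E has a majority (≥35).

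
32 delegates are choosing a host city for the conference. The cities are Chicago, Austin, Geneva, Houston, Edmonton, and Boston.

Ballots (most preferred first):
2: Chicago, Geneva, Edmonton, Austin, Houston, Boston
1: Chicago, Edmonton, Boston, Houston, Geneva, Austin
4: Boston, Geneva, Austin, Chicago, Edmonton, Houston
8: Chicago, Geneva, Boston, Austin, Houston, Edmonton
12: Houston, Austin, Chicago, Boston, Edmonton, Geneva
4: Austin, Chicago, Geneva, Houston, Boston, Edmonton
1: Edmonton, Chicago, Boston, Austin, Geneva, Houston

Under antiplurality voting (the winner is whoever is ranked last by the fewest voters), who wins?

Last-place votes: Chicago 0, Austin 1, Geneva 12, Houston 5, Edmonton 12, Boston 2.

Chicago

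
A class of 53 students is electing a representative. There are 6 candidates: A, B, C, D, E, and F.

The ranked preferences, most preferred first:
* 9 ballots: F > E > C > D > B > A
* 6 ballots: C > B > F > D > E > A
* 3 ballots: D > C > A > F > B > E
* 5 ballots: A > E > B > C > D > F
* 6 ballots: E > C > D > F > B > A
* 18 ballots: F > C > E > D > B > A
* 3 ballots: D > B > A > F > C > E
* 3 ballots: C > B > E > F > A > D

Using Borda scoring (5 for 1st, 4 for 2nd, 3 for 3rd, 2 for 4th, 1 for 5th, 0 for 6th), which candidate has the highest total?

C

A: 9×0 + 6×0 + 3×3 + 5×5 + 6×0 + 18×0 + 3×3 + 3×1 = 46
B: 9×1 + 6×4 + 3×1 + 5×3 + 6×1 + 18×1 + 3×4 + 3×4 = 99
C: 9×3 + 6×5 + 3×4 + 5×2 + 6×4 + 18×4 + 3×1 + 3×5 = 193
D: 9×2 + 6×2 + 3×5 + 5×1 + 6×3 + 18×2 + 3×5 + 3×0 = 119
E: 9×4 + 6×1 + 3×0 + 5×4 + 6×5 + 18×3 + 3×0 + 3×3 = 155
F: 9×5 + 6×3 + 3×2 + 5×0 + 6×2 + 18×5 + 3×2 + 3×2 = 183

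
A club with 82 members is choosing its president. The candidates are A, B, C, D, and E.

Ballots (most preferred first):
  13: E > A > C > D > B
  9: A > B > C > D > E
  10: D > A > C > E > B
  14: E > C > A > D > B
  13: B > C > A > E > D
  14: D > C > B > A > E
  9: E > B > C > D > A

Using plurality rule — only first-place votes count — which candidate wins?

First-place votes: A 9, B 13, C 0, D 24, E 36.

E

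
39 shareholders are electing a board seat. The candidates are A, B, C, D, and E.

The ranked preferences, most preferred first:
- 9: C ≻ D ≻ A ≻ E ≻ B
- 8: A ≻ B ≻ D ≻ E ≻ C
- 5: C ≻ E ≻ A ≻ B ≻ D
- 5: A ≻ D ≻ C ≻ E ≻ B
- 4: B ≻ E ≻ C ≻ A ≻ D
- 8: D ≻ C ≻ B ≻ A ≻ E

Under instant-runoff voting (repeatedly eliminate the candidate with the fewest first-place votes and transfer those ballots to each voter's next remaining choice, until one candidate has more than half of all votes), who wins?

Round 1: A 13, B 4, C 14, D 8, E 0. E eliminated.
Round 2: A 13, B 4, C 14, D 8. B eliminated.
Round 3: A 13, C 18, D 8. D eliminated.
Round 4: A 13, C 26. C has a majority (≥20).

C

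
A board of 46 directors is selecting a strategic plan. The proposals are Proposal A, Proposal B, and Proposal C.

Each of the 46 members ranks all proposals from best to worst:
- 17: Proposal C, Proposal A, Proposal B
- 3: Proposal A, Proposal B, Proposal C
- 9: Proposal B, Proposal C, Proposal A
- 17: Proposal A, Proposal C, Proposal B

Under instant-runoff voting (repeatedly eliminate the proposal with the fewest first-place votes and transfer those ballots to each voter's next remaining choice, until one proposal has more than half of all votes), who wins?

Round 1: Proposal A 20, Proposal B 9, Proposal C 17. Proposal B eliminated.
Round 2: Proposal A 20, Proposal C 26. Proposal C has a majority (≥24).

Proposal C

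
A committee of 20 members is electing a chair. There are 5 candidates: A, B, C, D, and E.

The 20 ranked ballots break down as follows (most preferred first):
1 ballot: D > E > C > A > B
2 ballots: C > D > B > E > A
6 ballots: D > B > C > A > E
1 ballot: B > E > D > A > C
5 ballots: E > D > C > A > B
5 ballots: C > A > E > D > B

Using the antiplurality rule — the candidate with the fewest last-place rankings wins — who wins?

Last-place votes: A 2, B 11, C 1, D 0, E 6.

D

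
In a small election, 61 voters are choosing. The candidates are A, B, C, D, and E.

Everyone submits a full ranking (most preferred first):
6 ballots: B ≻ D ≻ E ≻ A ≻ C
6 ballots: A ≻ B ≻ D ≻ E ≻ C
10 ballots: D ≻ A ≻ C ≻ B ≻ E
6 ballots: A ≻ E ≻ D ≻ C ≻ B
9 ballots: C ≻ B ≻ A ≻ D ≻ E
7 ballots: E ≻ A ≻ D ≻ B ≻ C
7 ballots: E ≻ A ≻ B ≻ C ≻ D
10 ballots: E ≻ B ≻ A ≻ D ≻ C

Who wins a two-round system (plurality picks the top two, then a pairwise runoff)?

A

Round 1 first-place votes: A 12, B 6, C 9, D 10, E 24. E and A advance.
Runoff: E is ranked above A on 30 ballots, A above E on 31.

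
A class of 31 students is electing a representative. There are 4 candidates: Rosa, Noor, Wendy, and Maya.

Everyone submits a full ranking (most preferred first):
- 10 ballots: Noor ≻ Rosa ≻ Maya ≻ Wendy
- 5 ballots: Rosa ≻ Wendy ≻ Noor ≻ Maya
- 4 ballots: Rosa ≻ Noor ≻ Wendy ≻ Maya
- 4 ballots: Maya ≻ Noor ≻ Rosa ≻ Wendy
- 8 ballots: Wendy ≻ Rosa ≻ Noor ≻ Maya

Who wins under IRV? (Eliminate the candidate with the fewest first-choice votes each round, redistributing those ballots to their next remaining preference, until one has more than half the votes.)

Rosa

Round 1: Rosa 9, Noor 10, Wendy 8, Maya 4. Maya eliminated.
Round 2: Rosa 9, Noor 14, Wendy 8. Wendy eliminated.
Round 3: Rosa 17, Noor 14. Rosa has a majority (≥16).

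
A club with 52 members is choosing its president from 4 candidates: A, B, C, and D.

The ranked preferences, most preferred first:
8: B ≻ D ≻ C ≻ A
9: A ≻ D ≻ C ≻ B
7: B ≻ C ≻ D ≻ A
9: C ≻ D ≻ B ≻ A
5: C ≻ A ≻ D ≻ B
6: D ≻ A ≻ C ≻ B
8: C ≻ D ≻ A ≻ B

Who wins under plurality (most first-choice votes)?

First-place votes: A 9, B 15, C 22, D 6.

C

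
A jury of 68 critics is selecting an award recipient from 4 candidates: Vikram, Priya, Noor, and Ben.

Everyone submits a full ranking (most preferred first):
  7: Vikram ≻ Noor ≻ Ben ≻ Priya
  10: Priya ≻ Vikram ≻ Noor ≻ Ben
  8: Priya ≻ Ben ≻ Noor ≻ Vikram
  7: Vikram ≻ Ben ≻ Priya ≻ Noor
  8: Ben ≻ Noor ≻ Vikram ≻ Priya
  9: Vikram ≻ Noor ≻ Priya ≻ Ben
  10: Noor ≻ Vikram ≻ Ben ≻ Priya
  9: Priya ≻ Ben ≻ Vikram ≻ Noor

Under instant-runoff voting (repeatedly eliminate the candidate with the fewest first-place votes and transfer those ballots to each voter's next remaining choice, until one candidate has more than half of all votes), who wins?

Vikram

Round 1: Vikram 23, Priya 27, Noor 10, Ben 8. Ben eliminated.
Round 2: Vikram 23, Priya 27, Noor 18. Noor eliminated.
Round 3: Vikram 41, Priya 27. Vikram has a majority (≥35).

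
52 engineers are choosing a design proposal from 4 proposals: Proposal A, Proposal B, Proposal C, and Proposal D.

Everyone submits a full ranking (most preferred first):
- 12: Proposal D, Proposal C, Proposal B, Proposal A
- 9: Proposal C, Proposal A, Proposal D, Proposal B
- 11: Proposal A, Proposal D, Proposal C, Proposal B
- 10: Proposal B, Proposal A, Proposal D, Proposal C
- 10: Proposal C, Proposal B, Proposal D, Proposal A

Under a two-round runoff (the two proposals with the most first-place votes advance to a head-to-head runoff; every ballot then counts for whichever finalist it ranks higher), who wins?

Round 1 first-place votes: Proposal A 11, Proposal B 10, Proposal C 19, Proposal D 12. Proposal C and Proposal D advance.
Runoff: Proposal C is ranked above Proposal D on 19 ballots, Proposal D above Proposal C on 33.

Proposal D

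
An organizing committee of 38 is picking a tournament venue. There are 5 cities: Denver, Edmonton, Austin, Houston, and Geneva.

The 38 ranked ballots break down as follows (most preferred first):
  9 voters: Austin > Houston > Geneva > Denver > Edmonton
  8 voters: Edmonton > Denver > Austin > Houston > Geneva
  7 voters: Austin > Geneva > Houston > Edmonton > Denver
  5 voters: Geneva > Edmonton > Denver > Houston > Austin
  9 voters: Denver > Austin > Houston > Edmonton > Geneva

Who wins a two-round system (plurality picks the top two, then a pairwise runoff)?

Round 1 first-place votes: Denver 9, Edmonton 8, Austin 16, Houston 0, Geneva 5. Austin and Denver advance.
Runoff: Austin is ranked above Denver on 16 ballots, Denver above Austin on 22.

Denver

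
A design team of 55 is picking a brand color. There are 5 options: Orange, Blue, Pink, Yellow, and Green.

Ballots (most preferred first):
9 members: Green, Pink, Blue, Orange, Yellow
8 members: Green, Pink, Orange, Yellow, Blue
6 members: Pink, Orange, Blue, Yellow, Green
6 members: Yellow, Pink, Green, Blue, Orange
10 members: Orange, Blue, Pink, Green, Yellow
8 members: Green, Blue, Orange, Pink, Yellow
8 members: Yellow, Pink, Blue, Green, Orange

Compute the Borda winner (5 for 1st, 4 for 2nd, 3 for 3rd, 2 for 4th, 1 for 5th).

Orange: 9×2 + 8×3 + 6×4 + 6×1 + 10×5 + 8×3 + 8×1 = 154
Blue: 9×3 + 8×1 + 6×3 + 6×2 + 10×4 + 8×4 + 8×3 = 161
Pink: 9×4 + 8×4 + 6×5 + 6×4 + 10×3 + 8×2 + 8×4 = 200
Yellow: 9×1 + 8×2 + 6×2 + 6×5 + 10×1 + 8×1 + 8×5 = 125
Green: 9×5 + 8×5 + 6×1 + 6×3 + 10×2 + 8×5 + 8×2 = 185

Pink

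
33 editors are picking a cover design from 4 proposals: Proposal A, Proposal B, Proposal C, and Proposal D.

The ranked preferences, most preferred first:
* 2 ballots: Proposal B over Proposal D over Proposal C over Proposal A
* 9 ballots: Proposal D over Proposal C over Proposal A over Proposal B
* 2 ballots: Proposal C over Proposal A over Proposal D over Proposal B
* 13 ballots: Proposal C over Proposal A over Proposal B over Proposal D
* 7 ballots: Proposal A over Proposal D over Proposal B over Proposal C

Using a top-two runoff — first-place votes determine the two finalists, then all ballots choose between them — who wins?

Round 1 first-place votes: Proposal A 7, Proposal B 2, Proposal C 15, Proposal D 9. Proposal C and Proposal D advance.
Runoff: Proposal C is ranked above Proposal D on 15 ballots, Proposal D above Proposal C on 18.

Proposal D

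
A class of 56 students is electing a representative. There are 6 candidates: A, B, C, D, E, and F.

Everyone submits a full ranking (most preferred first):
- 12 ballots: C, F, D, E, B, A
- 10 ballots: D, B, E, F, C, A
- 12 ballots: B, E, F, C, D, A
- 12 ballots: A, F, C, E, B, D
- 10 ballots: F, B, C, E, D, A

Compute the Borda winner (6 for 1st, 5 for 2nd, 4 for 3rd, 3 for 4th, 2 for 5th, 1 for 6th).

F

A: 12×1 + 10×1 + 12×1 + 12×6 + 10×1 = 116
B: 12×2 + 10×5 + 12×6 + 12×2 + 10×5 = 220
C: 12×6 + 10×2 + 12×3 + 12×4 + 10×4 = 216
D: 12×4 + 10×6 + 12×2 + 12×1 + 10×2 = 164
E: 12×3 + 10×4 + 12×5 + 12×3 + 10×3 = 202
F: 12×5 + 10×3 + 12×4 + 12×5 + 10×6 = 258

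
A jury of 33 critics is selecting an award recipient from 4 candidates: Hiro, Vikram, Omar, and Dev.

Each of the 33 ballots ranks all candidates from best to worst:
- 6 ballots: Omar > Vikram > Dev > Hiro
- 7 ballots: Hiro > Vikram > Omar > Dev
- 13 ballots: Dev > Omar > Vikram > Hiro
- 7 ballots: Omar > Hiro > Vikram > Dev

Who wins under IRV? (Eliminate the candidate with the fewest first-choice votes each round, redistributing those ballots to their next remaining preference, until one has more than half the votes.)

Omar

Round 1: Hiro 7, Vikram 0, Omar 13, Dev 13. Vikram eliminated.
Round 2: Hiro 7, Omar 13, Dev 13. Hiro eliminated.
Round 3: Omar 20, Dev 13. Omar has a majority (≥17).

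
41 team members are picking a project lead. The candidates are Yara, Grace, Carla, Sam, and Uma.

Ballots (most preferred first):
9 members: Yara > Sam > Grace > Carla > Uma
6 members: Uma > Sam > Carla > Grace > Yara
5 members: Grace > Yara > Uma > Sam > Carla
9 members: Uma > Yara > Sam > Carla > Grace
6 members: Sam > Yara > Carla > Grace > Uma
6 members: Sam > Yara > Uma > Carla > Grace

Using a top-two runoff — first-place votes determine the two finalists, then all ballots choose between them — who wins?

Round 1 first-place votes: Yara 9, Grace 5, Carla 0, Sam 12, Uma 15. Uma and Sam advance.
Runoff: Uma is ranked above Sam on 20 ballots, Sam above Uma on 21.

Sam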